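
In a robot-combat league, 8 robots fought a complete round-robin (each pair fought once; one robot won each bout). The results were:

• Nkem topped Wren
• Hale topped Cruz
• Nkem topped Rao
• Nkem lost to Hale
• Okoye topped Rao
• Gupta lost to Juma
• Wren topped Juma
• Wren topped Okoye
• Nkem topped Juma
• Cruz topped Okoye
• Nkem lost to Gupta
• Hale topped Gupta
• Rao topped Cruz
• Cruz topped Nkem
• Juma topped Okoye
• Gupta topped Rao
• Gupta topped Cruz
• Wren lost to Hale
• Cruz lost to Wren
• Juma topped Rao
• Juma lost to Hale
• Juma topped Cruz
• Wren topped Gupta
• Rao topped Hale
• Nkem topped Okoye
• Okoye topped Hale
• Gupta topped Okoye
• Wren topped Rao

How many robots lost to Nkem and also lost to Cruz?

Nkem beat: Wren, Okoye, Juma, Rao.
Cruz beat: Okoye, Nkem.
Both beat: Okoye — 1.

1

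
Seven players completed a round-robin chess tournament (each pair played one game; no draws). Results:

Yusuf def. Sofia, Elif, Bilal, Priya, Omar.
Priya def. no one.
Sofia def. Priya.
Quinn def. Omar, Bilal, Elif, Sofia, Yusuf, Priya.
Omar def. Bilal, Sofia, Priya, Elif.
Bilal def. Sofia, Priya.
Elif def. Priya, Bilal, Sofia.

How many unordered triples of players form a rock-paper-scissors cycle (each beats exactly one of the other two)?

Win totals: Omar 4, Elif 3, Sofia 1, Bilal 2, Quinn 6, Priya 0, Yusuf 5.
A player with w wins dominates both others in C(w,2) triples; summing gives 6 + 3 + 0 + 1 + 15 + 0 + 10 = 35 transitive triples.
Total triples C(7,3) = 35, so cyclic triples = 35 − 35 = 0.

0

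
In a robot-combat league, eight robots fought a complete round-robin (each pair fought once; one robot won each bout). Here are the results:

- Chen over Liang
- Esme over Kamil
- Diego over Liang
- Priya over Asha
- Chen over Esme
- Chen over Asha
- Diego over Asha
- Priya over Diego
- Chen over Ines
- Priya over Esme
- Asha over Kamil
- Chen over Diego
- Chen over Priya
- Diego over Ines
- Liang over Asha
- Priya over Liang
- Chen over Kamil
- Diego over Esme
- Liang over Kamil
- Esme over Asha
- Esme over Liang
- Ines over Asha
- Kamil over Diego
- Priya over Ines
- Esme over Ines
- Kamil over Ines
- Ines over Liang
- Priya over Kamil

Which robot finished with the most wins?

Win totals: Diego 4, Chen 7, Asha 1, Liang 2, Priya 6, Kamil 2, Esme 4, Ines 2.
Chen leads with 7 wins (next highest: 6).

Chen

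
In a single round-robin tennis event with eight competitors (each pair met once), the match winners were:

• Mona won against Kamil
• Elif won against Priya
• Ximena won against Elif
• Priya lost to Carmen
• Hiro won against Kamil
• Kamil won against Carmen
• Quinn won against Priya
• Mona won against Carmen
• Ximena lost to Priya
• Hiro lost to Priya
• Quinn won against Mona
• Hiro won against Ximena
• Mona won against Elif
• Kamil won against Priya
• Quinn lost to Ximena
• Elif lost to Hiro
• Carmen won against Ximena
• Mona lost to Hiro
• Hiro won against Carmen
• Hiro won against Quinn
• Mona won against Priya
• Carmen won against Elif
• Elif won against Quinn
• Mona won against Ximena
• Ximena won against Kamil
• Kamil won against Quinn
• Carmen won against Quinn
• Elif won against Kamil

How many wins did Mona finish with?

Mona's results: beat Priya, Kamil, Elif, Carmen, Ximena; lost to Hiro, Quinn.
That is 5 wins.

5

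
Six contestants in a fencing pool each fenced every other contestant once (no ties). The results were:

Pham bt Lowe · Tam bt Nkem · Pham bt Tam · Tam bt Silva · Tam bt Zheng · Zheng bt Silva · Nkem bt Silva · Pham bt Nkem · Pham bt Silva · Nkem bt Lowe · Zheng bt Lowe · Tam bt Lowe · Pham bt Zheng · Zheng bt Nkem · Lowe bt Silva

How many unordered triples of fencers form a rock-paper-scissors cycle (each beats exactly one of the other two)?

0

Win totals: Lowe 1, Zheng 3, Silva 0, Tam 4, Nkem 2, Pham 5.
A fencer with w wins dominates both others in C(w,2) triples; summing gives 0 + 3 + 0 + 6 + 1 + 10 = 20 transitive triples.
Total triples C(6,3) = 20, so cyclic triples = 20 − 20 = 0.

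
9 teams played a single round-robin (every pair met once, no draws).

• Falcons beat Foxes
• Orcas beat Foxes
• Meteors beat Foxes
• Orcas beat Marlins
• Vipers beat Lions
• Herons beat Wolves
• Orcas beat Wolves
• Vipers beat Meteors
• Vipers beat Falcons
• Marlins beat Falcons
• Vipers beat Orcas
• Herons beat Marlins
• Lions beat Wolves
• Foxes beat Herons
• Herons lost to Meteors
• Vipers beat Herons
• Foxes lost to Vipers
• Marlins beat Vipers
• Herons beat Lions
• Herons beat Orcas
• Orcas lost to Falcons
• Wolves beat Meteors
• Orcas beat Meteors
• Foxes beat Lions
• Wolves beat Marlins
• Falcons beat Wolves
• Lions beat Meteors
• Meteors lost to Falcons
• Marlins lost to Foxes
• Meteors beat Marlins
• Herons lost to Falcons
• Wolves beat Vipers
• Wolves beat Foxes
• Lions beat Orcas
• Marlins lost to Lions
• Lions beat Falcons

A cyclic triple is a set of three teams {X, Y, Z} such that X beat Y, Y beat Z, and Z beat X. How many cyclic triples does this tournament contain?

Win totals: Falcons 5, Orcas 4, Foxes 3, Herons 4, Lions 5, Marlins 2, Wolves 4, Vipers 6, Meteors 3.
A team with w wins dominates both others in C(w,2) triples; summing gives 10 + 6 + 3 + 6 + 10 + 1 + 6 + 15 + 3 = 60 transitive triples.
Total triples C(9,3) = 84, so cyclic triples = 84 − 60 = 24.

24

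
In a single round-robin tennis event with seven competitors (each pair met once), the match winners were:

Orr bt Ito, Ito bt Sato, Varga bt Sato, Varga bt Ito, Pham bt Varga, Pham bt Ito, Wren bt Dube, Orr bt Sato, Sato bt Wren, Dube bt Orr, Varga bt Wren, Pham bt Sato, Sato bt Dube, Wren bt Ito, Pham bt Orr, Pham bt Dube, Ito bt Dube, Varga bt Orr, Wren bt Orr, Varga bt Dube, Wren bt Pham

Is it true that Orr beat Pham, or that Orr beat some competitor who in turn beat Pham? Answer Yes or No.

No

Orr did not beat Pham directly.
Orr beat Ito, Sato, but each of them lost to Pham. No two-step path.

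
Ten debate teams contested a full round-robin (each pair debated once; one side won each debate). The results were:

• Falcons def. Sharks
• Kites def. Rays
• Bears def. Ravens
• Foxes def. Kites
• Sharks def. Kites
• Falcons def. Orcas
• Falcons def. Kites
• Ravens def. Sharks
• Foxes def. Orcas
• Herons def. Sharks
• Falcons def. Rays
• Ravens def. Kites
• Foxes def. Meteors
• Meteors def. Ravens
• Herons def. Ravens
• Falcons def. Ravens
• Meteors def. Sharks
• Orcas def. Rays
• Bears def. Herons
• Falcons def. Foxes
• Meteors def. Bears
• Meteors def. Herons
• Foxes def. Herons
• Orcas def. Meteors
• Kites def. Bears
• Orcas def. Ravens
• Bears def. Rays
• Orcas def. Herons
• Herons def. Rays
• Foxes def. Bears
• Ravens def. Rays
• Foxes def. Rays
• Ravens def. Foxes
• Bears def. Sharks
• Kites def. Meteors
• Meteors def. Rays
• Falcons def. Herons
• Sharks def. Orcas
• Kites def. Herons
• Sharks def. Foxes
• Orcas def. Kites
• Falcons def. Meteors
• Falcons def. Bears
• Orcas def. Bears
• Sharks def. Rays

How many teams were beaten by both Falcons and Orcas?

6

Falcons beat: Kites, Orcas, Ravens, Rays, Foxes, Herons, Meteors, Bears, Sharks.
Orcas beat: Kites, Ravens, Rays, Herons, Meteors, Bears.
Both beat: Kites, Ravens, Rays, Herons, Meteors, Bears — 6.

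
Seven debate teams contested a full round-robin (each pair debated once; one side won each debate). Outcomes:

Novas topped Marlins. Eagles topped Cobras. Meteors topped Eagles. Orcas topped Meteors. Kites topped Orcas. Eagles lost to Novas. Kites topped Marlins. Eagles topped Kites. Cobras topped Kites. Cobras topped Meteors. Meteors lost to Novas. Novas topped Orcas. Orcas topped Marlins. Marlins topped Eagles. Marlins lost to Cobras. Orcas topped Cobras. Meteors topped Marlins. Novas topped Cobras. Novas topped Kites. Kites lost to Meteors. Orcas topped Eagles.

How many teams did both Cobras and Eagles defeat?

1

Cobras beat: Meteors, Kites, Marlins.
Eagles beat: Cobras, Kites.
Both beat: Kites — 1.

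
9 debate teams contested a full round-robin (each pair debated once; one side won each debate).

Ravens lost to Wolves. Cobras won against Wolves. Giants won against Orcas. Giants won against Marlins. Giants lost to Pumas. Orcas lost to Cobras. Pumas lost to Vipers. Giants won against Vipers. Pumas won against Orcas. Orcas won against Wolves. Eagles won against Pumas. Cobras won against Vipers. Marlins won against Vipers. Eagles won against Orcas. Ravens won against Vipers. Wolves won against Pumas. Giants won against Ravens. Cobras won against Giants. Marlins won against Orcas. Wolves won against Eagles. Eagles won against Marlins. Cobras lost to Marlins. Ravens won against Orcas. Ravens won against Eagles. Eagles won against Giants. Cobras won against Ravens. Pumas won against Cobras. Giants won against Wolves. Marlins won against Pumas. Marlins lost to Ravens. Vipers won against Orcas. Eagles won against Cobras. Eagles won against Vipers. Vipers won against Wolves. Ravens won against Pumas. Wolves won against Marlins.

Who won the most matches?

Eagles

Win totals: Orcas 1, Giants 5, Cobras 5, Marlins 4, Vipers 3, Eagles 6, Wolves 4, Pumas 3, Ravens 5.
Eagles leads with 6 wins (next highest: 5).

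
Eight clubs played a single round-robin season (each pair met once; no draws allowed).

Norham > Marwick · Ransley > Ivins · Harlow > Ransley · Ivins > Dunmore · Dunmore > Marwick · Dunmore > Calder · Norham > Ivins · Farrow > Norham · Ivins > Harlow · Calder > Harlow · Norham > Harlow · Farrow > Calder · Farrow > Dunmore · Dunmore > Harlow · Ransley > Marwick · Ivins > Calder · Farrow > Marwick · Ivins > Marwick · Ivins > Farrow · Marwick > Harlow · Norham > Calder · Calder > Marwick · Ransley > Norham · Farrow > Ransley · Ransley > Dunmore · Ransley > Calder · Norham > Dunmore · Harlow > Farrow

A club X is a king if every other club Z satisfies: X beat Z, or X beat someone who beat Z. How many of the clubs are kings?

Ivins reaches everyone (king).
Dunmore cannot reach Ivins, Norham in two steps.
Marwick cannot reach Ivins, Dunmore, Norham, Calder in two steps.
Harlow reaches everyone (king).
Norham reaches everyone (king).
Farrow reaches everyone (king).
Calder cannot reach Ivins, Dunmore, Norham in two steps.
Ransley reaches everyone (king).
Kings: Ivins, Harlow, Norham, Farrow, Ransley — 5.

5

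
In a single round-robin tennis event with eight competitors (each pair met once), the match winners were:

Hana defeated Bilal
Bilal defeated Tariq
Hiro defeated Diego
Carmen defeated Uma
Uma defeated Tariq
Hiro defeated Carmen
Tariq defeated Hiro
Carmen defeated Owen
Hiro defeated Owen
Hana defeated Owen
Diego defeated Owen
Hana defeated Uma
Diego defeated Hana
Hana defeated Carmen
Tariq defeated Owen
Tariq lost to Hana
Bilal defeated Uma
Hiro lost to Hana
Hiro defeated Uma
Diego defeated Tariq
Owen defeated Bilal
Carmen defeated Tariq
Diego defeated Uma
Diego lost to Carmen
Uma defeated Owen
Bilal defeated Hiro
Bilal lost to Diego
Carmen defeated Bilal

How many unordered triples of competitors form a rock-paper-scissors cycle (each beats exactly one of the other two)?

10

Win totals: Tariq 2, Bilal 3, Diego 5, Uma 2, Hiro 4, Owen 1, Hana 6, Carmen 5.
A competitor with w wins dominates both others in C(w,2) triples; summing gives 1 + 3 + 10 + 1 + 6 + 0 + 15 + 10 = 46 transitive triples.
Total triples C(8,3) = 56, so cyclic triples = 56 − 46 = 10.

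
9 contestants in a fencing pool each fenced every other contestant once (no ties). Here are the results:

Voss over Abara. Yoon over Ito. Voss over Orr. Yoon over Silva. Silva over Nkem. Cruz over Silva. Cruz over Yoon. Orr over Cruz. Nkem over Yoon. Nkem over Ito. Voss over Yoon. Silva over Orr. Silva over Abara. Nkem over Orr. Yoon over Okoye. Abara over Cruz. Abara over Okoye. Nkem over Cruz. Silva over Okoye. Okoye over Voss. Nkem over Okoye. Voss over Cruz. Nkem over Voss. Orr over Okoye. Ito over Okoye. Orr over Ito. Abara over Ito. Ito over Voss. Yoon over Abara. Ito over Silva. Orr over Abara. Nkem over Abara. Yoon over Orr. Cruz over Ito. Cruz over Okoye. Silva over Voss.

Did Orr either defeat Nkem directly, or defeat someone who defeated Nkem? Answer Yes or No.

Orr did not beat Nkem directly.
Orr beat Abara, Ito, Cruz, Okoye, but each of them lost to Nkem. No two-step path.

No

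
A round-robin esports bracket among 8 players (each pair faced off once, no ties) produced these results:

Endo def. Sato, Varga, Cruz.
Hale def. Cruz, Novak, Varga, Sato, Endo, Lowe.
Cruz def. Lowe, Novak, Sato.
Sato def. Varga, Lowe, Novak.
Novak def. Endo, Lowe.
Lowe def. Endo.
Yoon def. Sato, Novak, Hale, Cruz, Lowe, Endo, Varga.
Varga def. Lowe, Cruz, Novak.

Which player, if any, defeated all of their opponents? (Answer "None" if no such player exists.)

Yoon has 7 wins out of 7 opponents — a perfect record.

Yoon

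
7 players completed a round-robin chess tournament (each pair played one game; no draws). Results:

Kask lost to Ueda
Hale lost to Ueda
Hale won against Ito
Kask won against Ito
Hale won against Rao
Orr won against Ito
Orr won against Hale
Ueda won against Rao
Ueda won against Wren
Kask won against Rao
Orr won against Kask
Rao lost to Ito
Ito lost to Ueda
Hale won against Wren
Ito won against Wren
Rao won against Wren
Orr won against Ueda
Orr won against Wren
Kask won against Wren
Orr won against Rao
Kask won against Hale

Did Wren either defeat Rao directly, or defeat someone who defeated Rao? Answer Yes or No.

Wren did not beat Rao directly.
Wren beat no one, so there is no intermediate player.

No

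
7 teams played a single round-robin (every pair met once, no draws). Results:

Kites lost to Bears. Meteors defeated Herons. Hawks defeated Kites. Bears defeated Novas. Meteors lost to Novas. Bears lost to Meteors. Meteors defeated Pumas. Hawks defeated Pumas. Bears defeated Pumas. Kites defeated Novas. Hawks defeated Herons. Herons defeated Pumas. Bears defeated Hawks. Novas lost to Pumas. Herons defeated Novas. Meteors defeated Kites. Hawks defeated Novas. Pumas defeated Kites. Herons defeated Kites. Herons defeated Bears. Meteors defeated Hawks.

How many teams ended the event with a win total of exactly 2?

Win totals: Kites 1, Herons 4, Meteors 5, Hawks 4, Bears 4, Novas 1, Pumas 2.
Exactly 2: Pumas — 1 team.

1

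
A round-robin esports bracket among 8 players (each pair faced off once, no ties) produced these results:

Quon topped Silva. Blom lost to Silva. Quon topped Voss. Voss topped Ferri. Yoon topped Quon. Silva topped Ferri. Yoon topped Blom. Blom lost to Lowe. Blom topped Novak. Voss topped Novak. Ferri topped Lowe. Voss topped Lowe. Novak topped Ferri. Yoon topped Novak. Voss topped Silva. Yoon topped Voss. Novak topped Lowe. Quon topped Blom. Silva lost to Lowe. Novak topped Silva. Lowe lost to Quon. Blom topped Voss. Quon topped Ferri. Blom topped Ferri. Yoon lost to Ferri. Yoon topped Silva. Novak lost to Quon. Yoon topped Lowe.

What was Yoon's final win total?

Yoon's results: beat Blom, Quon, Lowe, Silva, Novak, Voss; lost to Ferri.
That is 6 wins.

6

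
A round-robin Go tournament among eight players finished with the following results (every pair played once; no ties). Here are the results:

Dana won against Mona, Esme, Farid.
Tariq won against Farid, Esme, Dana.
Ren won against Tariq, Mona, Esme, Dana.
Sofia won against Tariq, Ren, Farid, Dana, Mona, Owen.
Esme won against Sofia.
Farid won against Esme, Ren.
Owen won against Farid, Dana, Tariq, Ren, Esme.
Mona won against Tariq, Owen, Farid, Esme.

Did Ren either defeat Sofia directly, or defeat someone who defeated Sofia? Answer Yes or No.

Ren did not beat Sofia directly.
Ren beat Esme, Dana, Mona, Tariq. Of those, Esme beat Sofia.

Yes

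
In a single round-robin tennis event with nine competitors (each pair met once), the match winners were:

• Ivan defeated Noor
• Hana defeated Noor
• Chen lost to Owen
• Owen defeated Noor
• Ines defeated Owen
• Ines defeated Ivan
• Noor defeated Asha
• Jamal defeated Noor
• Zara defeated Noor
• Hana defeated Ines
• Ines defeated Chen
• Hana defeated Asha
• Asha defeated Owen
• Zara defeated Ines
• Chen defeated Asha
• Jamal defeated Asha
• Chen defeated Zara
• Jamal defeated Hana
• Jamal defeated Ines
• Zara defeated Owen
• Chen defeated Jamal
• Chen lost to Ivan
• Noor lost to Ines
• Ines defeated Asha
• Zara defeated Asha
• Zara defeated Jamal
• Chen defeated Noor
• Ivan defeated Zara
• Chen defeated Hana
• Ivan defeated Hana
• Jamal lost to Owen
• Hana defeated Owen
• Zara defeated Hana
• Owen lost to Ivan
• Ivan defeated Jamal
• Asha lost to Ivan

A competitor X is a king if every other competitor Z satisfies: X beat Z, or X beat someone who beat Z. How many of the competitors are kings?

Zara reaches everyone (king).
Noor cannot reach Zara, Chen, Hana, Jamal, Ivan, Ines in two steps.
Asha cannot reach Zara, Hana, Ivan, Ines in two steps.
Chen cannot reach Ivan in two steps.
Hana cannot reach Zara in two steps.
Jamal cannot reach Zara in two steps.
Owen cannot reach Ivan in two steps.
Ivan reaches everyone (king).
Ines reaches everyone (king).
Kings: Zara, Ivan, Ines — 3.

3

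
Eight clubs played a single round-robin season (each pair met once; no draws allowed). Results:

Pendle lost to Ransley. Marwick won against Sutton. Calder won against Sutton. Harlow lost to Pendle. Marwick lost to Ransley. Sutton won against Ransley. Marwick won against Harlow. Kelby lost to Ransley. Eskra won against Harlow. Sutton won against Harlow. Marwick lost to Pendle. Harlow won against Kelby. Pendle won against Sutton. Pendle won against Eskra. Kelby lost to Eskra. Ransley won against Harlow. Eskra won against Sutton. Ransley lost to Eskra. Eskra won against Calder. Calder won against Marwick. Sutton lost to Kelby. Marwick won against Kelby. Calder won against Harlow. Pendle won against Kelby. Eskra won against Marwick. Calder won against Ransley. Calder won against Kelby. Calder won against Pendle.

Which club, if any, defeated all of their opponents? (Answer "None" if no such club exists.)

None

Highest win total is Eskra with 6 (out of 7 possible).
Eskra lost to Pendle, so no club went undefeated.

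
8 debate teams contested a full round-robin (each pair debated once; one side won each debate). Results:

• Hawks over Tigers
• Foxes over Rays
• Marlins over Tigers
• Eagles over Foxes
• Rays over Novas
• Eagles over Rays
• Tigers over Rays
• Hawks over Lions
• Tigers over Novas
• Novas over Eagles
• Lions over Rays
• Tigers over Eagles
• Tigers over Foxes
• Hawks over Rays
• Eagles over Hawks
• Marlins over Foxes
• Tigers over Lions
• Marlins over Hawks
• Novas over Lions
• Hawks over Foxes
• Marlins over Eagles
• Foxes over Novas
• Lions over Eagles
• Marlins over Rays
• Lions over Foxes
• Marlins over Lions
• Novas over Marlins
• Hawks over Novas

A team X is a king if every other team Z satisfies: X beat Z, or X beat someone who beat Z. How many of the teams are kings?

4

Eagles cannot reach Marlins in two steps.
Marlins reaches everyone (king).
Novas reaches everyone (king).
Foxes cannot reach Tigers, Hawks in two steps.
Rays cannot reach Foxes, Tigers, Hawks in two steps.
Tigers reaches everyone (king).
Hawks reaches everyone (king).
Lions cannot reach Marlins, Tigers in two steps.
Kings: Marlins, Novas, Tigers, Hawks — 4.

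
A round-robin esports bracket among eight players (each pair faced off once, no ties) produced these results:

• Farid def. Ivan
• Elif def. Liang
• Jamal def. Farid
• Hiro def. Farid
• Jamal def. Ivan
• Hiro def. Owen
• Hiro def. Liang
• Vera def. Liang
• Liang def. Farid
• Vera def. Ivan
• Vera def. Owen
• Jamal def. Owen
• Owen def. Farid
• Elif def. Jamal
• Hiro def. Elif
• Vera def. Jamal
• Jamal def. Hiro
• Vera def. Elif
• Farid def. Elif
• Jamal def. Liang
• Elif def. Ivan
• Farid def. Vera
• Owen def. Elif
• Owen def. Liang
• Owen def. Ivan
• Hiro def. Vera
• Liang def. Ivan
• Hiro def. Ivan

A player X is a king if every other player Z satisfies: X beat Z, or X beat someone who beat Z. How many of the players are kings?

3

Liang cannot reach Jamal, Hiro, Owen in two steps.
Elif cannot reach Vera in two steps.
Jamal reaches everyone (king).
Vera reaches everyone (king).
Farid cannot reach Hiro in two steps.
Ivan cannot reach Liang, Elif, Jamal, Vera, Farid, Hiro, Owen in two steps.
Hiro reaches everyone (king).
Owen cannot reach Hiro in two steps.
Kings: Jamal, Vera, Hiro — 3.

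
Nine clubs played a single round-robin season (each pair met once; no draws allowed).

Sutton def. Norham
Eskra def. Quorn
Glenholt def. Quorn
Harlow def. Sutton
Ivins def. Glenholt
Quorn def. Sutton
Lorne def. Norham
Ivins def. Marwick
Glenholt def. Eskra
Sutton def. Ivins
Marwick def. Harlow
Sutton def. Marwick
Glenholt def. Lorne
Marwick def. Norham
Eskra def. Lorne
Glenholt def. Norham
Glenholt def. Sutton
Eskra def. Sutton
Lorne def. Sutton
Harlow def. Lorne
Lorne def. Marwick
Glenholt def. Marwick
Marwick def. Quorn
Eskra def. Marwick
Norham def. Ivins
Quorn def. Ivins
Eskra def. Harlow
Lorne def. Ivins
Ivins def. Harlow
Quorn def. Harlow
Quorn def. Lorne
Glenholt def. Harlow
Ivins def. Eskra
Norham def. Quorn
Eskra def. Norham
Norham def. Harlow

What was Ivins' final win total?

Ivins' results: beat Harlow, Glenholt, Marwick, Eskra; lost to Lorne, Sutton, Norham, Quorn.
That is 4 wins.

4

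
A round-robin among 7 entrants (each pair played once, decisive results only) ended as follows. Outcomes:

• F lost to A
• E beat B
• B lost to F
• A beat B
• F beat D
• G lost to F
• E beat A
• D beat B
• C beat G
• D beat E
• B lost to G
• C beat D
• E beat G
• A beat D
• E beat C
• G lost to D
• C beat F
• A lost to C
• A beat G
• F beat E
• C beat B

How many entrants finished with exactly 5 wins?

1

Win totals: A 4, B 0, C 5, D 3, E 4, F 4, G 1.
Exactly 5: C — 1 entrant.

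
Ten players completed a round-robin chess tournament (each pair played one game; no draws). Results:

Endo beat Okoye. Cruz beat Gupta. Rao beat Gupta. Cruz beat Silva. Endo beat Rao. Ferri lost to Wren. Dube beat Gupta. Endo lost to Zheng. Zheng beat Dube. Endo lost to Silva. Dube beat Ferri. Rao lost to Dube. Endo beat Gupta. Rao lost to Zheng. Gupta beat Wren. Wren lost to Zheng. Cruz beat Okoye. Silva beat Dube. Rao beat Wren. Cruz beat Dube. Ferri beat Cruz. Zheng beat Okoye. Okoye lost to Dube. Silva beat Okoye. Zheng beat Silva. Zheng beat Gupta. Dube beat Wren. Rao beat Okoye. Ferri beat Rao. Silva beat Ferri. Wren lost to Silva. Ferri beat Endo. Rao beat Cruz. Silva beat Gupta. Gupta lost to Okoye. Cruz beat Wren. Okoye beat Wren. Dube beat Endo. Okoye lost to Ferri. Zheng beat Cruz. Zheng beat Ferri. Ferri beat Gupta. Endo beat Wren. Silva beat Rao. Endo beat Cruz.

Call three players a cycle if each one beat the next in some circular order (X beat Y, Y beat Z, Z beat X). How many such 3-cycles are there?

11

Win totals: Endo 5, Wren 1, Okoye 2, Dube 6, Ferri 5, Silva 7, Gupta 1, Cruz 5, Zheng 9, Rao 4.
A player with w wins dominates both others in C(w,2) triples; summing gives 10 + 0 + 1 + 15 + 10 + 21 + 0 + 10 + 36 + 6 = 109 transitive triples.
Total triples C(10,3) = 120, so cyclic triples = 120 − 109 = 11.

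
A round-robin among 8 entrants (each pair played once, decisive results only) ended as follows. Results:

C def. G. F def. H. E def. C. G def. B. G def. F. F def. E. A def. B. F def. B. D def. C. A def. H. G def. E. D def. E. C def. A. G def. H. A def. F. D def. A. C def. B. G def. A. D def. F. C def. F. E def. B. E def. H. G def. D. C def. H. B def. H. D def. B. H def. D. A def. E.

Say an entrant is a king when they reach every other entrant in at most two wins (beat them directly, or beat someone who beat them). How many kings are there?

4

A cannot reach G in two steps.
B cannot reach A, C, E, F, G in two steps.
C reaches everyone (king).
D reaches everyone (king).
E reaches everyone (king).
F cannot reach A, G in two steps.
G reaches everyone (king).
H cannot reach G in two steps.
Kings: C, D, E, G — 4.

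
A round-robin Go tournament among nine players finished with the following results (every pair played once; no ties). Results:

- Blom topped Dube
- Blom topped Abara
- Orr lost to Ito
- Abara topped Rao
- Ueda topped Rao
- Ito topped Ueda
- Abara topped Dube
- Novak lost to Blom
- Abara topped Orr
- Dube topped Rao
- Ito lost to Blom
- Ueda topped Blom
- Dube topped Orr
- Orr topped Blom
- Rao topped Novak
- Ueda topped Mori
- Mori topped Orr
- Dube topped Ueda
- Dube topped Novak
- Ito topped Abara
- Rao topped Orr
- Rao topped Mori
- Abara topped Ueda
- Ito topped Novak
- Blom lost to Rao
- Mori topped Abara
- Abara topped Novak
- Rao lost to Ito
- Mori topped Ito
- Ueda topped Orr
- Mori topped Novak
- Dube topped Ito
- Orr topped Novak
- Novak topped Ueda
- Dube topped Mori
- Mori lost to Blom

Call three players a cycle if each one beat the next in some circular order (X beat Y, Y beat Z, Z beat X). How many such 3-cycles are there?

20

Win totals: Ito 5, Rao 4, Mori 4, Abara 5, Ueda 4, Novak 1, Orr 2, Dube 6, Blom 5.
A player with w wins dominates both others in C(w,2) triples; summing gives 10 + 6 + 6 + 10 + 6 + 0 + 1 + 15 + 10 = 64 transitive triples.
Total triples C(9,3) = 84, so cyclic triples = 84 − 64 = 20.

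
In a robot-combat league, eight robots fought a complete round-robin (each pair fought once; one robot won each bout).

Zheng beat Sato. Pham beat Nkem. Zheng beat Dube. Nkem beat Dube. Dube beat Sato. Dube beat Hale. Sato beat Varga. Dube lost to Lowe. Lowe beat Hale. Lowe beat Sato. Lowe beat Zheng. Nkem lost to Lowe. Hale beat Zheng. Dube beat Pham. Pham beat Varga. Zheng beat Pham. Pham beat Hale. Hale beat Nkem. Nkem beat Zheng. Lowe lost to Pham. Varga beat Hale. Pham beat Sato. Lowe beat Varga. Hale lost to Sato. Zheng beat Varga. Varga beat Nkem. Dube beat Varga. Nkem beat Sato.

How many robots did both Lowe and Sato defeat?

2

Lowe beat: Zheng, Hale, Varga, Sato, Nkem, Dube.
Sato beat: Hale, Varga.
Both beat: Hale, Varga — 2.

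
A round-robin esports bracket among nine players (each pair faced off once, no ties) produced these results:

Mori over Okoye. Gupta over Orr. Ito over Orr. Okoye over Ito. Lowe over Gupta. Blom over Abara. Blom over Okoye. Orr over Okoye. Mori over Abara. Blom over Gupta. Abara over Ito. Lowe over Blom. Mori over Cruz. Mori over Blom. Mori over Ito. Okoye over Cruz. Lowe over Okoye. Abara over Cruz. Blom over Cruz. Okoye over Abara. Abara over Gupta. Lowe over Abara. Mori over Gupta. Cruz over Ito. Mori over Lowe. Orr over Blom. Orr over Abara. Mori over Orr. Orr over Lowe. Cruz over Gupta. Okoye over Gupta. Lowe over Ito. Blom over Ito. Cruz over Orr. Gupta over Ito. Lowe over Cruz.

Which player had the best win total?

Win totals: Orr 4, Mori 8, Abara 3, Ito 1, Gupta 2, Lowe 6, Okoye 4, Blom 5, Cruz 3.
Mori leads with 8 wins (next highest: 6).

Mori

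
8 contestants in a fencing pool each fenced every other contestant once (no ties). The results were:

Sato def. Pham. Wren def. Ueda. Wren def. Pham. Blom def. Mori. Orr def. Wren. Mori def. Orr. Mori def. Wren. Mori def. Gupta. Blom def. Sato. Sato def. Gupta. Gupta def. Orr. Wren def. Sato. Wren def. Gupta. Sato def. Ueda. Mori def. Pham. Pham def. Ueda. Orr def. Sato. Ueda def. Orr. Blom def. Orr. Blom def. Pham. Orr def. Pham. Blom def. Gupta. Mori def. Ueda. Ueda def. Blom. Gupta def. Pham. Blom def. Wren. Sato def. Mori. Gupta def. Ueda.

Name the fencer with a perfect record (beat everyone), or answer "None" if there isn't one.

None

Highest win total is Blom with 6 (out of 7 possible).
Blom lost to Ueda, so no fencer went undefeated.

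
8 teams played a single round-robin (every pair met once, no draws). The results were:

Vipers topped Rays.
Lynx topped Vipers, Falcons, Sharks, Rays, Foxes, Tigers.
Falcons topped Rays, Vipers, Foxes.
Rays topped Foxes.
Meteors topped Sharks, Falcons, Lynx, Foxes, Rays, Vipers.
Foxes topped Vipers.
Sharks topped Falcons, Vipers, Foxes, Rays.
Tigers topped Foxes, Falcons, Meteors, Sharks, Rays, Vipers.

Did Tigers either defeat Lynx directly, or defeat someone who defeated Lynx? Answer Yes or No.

Yes

Tigers did not beat Lynx directly.
Tigers beat Foxes, Falcons, Sharks, Meteors, Rays, Vipers. Of those, Meteors beat Lynx.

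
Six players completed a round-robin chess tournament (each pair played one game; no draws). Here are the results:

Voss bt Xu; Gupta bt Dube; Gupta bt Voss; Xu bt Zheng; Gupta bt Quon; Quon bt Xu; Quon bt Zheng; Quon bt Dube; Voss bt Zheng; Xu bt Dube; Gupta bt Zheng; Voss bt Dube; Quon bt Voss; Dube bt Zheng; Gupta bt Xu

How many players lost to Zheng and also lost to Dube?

Zheng beat: no one.
Dube beat: Zheng.
No one was beaten by both.

0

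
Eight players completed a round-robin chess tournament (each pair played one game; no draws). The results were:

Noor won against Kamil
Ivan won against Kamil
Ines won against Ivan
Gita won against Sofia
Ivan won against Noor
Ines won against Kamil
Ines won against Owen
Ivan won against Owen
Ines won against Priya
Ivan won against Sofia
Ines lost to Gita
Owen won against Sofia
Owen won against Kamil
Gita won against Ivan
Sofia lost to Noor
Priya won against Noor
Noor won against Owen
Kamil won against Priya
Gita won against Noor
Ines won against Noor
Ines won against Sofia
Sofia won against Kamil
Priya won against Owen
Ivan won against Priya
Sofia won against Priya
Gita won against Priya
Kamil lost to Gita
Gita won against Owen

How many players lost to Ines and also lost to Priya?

Ines beat: Ivan, Sofia, Priya, Noor, Kamil, Owen.
Priya beat: Noor, Owen.
Both beat: Noor, Owen — 2.

2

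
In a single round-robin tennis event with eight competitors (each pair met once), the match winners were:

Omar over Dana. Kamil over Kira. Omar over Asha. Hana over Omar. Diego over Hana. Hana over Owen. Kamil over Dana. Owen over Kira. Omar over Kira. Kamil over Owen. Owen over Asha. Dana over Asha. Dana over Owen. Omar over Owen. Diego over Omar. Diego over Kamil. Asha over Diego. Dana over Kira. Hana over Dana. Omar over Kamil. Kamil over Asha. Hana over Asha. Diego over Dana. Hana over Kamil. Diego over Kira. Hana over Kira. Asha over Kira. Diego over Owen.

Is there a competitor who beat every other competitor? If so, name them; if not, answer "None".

None

Highest win total is Hana with 6 (out of 7 possible).
Hana lost to Diego, so no competitor went undefeated.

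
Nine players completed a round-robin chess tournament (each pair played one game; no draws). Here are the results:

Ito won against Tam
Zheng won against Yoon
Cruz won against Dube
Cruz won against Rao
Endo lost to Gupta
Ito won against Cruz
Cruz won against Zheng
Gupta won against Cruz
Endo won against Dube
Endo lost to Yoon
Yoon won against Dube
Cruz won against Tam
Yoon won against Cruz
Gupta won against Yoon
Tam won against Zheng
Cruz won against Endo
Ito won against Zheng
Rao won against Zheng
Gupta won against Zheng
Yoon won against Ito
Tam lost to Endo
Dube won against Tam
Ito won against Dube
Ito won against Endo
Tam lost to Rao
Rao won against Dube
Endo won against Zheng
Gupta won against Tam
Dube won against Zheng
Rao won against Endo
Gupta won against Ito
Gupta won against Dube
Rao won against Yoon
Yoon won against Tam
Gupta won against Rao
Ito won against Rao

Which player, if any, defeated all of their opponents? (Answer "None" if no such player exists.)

Gupta has 8 wins out of 8 opponents — a perfect record.

Gupta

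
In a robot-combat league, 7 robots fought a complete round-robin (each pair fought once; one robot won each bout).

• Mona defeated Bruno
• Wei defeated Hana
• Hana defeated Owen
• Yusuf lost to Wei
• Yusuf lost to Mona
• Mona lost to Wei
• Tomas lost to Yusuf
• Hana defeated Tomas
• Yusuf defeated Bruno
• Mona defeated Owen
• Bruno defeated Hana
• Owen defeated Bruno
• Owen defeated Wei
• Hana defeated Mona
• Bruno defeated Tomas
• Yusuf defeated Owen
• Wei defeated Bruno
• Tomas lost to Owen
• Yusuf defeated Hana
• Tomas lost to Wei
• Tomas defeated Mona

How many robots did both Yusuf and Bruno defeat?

Yusuf beat: Tomas, Hana, Bruno, Owen.
Bruno beat: Tomas, Hana.
Both beat: Tomas, Hana — 2.

2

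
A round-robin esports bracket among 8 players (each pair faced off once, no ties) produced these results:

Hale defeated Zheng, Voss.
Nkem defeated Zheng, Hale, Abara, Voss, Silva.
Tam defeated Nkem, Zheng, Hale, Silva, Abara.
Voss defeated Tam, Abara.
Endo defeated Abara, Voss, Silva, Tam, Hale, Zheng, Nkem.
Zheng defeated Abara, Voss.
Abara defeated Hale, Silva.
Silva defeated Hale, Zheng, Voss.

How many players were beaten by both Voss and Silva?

Voss beat: Tam, Abara.
Silva beat: Zheng, Hale, Voss.
No one was beaten by both.

0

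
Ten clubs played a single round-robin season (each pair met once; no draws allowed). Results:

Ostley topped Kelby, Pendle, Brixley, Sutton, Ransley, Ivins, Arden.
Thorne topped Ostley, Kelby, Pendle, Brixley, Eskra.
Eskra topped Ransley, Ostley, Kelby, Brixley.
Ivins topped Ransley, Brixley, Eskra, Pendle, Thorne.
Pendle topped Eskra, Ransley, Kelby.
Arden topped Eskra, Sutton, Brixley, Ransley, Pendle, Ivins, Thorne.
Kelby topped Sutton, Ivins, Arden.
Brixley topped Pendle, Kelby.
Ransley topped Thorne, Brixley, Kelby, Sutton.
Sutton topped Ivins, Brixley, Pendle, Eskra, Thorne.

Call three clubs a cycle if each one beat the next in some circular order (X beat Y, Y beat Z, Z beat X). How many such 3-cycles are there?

Win totals: Ostley 7, Kelby 3, Ivins 5, Thorne 5, Sutton 5, Pendle 3, Ransley 4, Eskra 4, Brixley 2, Arden 7.
A club with w wins dominates both others in C(w,2) triples; summing gives 21 + 3 + 10 + 10 + 10 + 3 + 6 + 6 + 1 + 21 = 91 transitive triples.
Total triples C(10,3) = 120, so cyclic triples = 120 − 91 = 29.

29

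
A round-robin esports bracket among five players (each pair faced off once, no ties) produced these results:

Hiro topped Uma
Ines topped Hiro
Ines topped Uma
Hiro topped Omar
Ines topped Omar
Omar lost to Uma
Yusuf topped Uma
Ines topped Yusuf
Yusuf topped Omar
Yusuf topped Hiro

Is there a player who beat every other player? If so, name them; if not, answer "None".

Ines

Ines has 4 wins out of 4 opponents — a perfect record.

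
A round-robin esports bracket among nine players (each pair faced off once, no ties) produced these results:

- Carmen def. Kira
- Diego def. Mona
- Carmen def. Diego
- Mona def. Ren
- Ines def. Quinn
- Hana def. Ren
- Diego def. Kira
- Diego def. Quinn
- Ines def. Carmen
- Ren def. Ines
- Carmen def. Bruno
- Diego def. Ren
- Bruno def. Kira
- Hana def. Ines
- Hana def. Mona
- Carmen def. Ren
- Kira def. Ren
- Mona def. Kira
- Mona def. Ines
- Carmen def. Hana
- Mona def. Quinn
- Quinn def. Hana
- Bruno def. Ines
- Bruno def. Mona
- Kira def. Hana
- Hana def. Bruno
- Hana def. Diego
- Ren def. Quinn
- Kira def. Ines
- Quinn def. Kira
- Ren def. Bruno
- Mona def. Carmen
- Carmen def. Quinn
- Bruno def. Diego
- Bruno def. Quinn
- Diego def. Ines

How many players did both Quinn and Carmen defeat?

2

Quinn beat: Hana, Kira.
Carmen beat: Quinn, Ren, Hana, Diego, Kira, Bruno.
Both beat: Hana, Kira — 2.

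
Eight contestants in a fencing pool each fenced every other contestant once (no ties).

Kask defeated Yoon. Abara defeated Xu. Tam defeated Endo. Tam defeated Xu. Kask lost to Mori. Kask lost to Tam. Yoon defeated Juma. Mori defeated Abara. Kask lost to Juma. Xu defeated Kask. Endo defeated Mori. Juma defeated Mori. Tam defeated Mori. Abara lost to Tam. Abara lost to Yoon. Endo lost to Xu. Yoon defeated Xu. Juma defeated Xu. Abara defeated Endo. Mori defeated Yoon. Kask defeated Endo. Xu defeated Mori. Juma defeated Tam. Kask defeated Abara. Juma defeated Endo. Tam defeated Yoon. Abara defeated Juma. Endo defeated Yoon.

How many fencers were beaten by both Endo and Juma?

1

Endo beat: Yoon, Mori.
Juma beat: Endo, Xu, Mori, Kask, Tam.
Both beat: Mori — 1.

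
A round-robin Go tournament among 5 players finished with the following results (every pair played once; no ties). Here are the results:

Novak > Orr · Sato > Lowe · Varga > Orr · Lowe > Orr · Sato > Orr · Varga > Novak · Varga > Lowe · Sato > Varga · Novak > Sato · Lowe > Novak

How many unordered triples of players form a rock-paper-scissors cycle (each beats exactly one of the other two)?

2

Of the C(5,3) = 10 triples, the cyclic ones are: {Novak, Sato, Lowe}; {Novak, Sato, Varga}.
That is 2.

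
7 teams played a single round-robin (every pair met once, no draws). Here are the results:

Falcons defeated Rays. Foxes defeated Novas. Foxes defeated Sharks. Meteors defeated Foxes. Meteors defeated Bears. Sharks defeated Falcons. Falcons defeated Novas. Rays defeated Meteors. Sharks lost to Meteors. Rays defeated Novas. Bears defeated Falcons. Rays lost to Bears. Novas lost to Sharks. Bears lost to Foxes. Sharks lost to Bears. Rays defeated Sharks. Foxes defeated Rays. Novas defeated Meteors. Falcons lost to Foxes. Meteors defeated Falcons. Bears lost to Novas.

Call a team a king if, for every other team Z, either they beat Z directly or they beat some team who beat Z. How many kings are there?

Foxes reaches everyone (king).
Novas reaches everyone (king).
Bears cannot reach Foxes in two steps.
Meteors reaches everyone (king).
Rays reaches everyone (king).
Sharks cannot reach Foxes in two steps.
Falcons cannot reach Foxes in two steps.
Kings: Foxes, Novas, Meteors, Rays — 4.

4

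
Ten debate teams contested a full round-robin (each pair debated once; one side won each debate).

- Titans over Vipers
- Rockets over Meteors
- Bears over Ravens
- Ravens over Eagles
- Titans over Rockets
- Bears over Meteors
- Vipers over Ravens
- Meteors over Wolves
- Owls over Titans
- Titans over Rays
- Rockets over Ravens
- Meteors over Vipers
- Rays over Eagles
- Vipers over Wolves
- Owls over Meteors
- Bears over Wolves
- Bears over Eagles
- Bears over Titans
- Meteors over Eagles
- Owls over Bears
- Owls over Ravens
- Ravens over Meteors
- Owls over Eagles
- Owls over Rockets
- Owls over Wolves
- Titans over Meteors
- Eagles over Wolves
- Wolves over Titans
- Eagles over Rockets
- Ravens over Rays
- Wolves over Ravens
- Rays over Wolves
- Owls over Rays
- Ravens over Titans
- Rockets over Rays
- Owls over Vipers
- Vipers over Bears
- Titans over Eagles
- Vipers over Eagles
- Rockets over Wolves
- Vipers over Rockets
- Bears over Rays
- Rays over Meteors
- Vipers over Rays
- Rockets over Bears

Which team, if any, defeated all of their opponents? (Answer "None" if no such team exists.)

Owls

Owls has 9 wins out of 9 opponents — a perfect record.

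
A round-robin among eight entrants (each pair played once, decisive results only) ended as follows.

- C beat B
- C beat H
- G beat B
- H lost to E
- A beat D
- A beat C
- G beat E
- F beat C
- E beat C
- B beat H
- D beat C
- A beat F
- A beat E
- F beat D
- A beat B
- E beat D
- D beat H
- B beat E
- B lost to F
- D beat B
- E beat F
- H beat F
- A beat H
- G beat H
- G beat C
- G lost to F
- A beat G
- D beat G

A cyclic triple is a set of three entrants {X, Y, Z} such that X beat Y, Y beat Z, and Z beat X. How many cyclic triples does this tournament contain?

Win totals: A 7, B 2, C 2, D 4, E 4, F 4, G 4, H 1.
An entrant with w wins dominates both others in C(w,2) triples; summing gives 21 + 1 + 1 + 6 + 6 + 6 + 6 + 0 = 47 transitive triples.
Total triples C(8,3) = 56, so cyclic triples = 56 − 47 = 9.

9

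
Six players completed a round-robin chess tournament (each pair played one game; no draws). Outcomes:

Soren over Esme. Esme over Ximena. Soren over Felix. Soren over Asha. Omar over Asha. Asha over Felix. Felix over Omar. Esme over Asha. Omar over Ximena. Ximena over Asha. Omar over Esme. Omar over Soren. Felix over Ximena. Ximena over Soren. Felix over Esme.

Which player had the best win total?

Omar

Win totals: Asha 1, Felix 3, Esme 2, Omar 4, Soren 3, Ximena 2.
Omar leads with 4 wins (next highest: 3).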